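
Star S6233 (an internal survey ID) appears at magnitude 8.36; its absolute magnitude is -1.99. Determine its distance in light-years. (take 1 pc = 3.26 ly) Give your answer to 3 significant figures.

d ≈ 3830 ly

μ = m − M = 10.350
m − M = 5 log₁₀ d − 5
log₁₀ d = (m − M)/5 + 1 = 3.0700
d = 10^3.0700 = 1175 pc
= 3830 ly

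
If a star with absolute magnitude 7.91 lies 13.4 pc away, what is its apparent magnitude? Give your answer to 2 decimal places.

m ≈ 8.55

m = M + 5 log₁₀ d − 5 = 7.91 + 5·1.1271 − 5 = 8.546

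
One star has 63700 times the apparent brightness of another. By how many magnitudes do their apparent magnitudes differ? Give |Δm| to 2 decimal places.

Pogson: Δm = −2.5 log₁₀(ratio) = −2.5 log₁₀(63700) = −2.5 × 4.8041 = -12.010

|Δm| ≈ 12.01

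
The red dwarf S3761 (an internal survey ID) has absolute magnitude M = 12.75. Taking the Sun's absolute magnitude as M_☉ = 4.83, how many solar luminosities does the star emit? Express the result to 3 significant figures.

M − M_☉ = 12.75 − 4.83 = 7.920
L/L_☉ = 10^(−0.4 (M − M_☉)) = 10^-3.168 = 6.792×10^-4

L/L_☉ ≈ 6.79×10^-4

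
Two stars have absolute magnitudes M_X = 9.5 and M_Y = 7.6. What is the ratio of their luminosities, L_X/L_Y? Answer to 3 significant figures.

L_X/L_Y ≈ 0.174

ΔM = M_X − M_Y = 1.9
L_X/L_Y = 10^(−0.4 ΔM) = 10^-0.760 = 0.1738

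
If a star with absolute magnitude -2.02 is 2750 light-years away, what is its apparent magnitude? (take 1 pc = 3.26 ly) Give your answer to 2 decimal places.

m ≈ 7.61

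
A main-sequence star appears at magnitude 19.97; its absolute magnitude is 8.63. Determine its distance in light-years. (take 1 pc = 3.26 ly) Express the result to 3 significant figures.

d ≈ 6040 ly

Distance modulus: m − M = 19.97 − (8.63) = 11.340
m − M = 5 log₁₀ d − 5
log₁₀ d = (m − M)/5 + 1 = 3.2680
d = 10^3.2680 = 1854 pc
= 6043 ly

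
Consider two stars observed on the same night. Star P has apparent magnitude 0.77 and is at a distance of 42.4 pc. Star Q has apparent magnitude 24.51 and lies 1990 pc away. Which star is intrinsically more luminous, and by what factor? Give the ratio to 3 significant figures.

Star P is more luminous, by a factor of 1.42×10^6.

Star P: M = m − 5 log₁₀ d + 5 = 0.77 − 5·1.6274 + 5 = -2.367
Star Q: M = m − 5 log₁₀ d + 5 = 24.51 − 5·3.2989 + 5 = 13.016
ΔM = M_P − M_Q = -2.367 − (13.016) = -15.383; smaller M is more luminous → Star P.
L ratio = 10^(0.4 |ΔM|) = 10^6.153 = 1.422×10^6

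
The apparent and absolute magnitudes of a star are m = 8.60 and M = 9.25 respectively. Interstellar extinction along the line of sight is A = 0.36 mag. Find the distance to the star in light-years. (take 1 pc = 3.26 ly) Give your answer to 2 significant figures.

m − M = 5 log₁₀(d/10 pc) + A  ⇒  8.60 − (9.25) − 0.36 = 5 log₁₀(d/10)
-1.010 = 5 log₁₀(d/10)
log₁₀ d = (m − M − A)/5 + 1 = 0.7980
d = 10^0.7980 = 6.281 pc
= 20.47 ly

d ≈ 20 ly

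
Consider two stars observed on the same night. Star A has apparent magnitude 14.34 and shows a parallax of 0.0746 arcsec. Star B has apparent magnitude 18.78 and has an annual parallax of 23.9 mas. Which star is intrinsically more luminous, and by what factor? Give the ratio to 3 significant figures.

Star A is more luminous, by a factor of 6.13.

Star A: d = 1/p = 1/0.0746″ = 13.40 pc
Star A: M = m − 5 log₁₀ d + 5 = 14.34 − 5·1.1273 + 5 = 13.704
Star B: p = 23.9 mas = 0.0239″ → d = 1/p = 41.84 pc
Star B: M = m − 5 log₁₀ d + 5 = 18.78 − 5·1.6216 + 5 = 15.672
ΔM = M_A − M_B = 13.704 − (15.672) = -1.968; smaller M is more luminous → Star A.
L ratio = 10^(0.4 |ΔM|) = 10^0.787 = 6.128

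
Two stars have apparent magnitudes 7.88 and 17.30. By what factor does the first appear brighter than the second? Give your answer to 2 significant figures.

Magnitude difference = -9.42
Flux ratio = 10^(−0.4 Δm) = 10^(−0.4 × -9.42) = 10^3.768 = 5861

5900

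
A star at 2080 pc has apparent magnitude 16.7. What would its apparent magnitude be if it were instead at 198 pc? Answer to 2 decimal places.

m ≈ 11.59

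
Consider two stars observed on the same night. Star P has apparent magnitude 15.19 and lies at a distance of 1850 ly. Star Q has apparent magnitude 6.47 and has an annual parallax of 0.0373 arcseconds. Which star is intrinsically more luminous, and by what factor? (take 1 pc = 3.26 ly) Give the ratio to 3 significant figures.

Star Q is more luminous, by a factor of 6.87.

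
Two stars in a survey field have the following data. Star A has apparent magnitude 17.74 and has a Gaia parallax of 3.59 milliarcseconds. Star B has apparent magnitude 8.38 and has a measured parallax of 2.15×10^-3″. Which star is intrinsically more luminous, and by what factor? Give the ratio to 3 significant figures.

Star A: p = 3.59 mas = 3.59×10^-3″ → d = 1/p = 278.6 pc
Star A: M = m − 5 log₁₀ d + 5 = 17.74 − 5·2.4449 + 5 = 10.515
Star B: d = 1/p = 1/2.15×10^-3″ = 465.1 pc
Star B: M = m − 5 log₁₀ d + 5 = 8.38 − 5·2.6676 + 5 = 0.042
ΔM = M_A − M_B = 10.515 − (0.042) = 10.473; smaller M is more luminous → Star B.
L ratio = 10^(0.4 |ΔM|) = 10^4.189 = 15460

Star B is more luminous, by a factor of 15500.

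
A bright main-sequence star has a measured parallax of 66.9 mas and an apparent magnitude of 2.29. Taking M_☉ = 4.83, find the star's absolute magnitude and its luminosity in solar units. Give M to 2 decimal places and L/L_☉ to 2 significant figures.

d = 1/p = 1000/66.9 mas = 14.95 pc
M = m − 5 log₁₀ d + 5 = 2.29 − 5·1.1746 + 5 = 1.417
M − M_☉ = 1.417 − 4.83 = -3.413
L/L_☉ = 10^(−0.4 × -3.413) = 23.18

M ≈ 1.42; L/L_☉ ≈ 23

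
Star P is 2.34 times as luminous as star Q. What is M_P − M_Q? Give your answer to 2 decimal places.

M_P − M_Q ≈ -0.92

Pogson: ΔM = −2.5 log₁₀(ratio) = −2.5 log₁₀(2.34) = −2.5 × 0.3692 = -0.923
Star P is brighter, so it has the smaller magnitude: the difference is negative.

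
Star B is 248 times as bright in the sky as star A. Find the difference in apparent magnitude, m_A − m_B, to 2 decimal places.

Pogson: Δm = −2.5 log₁₀(ratio) = −2.5 log₁₀(248) = −2.5 × 2.3945 = -5.986
Star B is brighter so has the smaller magnitude: m_A − m_B is positive.

m_A − m_B ≈ 5.99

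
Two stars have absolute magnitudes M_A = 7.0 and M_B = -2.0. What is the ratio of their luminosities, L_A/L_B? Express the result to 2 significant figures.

L_A/L_B ≈ 2.5×10^-4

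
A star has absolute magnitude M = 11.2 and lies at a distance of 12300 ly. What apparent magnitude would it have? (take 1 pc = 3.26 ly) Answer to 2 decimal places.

m ≈ 24.08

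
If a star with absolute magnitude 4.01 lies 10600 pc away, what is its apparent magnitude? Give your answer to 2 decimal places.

m = M + 5 log₁₀ d − 5 = 4.01 + 5·4.0253 − 5 = 19.137

m ≈ 19.14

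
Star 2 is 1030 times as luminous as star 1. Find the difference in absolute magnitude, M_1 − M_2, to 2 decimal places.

M_1 − M_2 ≈ 7.53

Pogson: ΔM = −2.5 log₁₀(ratio) = −2.5 log₁₀(1030) = −2.5 × 3.0128 = -7.532
Star 2 is brighter so has the smaller magnitude: M_1 − M_2 is positive.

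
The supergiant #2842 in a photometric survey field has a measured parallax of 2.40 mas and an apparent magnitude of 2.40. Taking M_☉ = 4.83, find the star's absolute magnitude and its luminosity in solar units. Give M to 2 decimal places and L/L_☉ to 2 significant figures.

M ≈ -5.70; L/L_☉ ≈ 16000

d = 1/p = 1000/2.40 mas = 416.7 pc
M = m − 5 log₁₀ d + 5 = 2.40 − 5·2.6198 + 5 = -5.699
M − M_☉ = -5.699 − 4.83 = -10.529
L/L_☉ = 10^(−0.4 × -10.529) = 16280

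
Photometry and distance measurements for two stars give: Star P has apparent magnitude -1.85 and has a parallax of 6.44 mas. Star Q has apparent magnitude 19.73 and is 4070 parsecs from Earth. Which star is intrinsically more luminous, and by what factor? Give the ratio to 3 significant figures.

Star P: p = 6.44 mas = 6.44×10^-3″ → d = 1/p = 155.3 pc
Star P: M = m − 5 log₁₀ d + 5 = -1.85 − 5·2.1911 + 5 = -7.806
Star Q: M = m − 5 log₁₀ d + 5 = 19.73 − 5·3.6096 + 5 = 6.682
ΔM = M_P − M_Q = -7.806 − (6.682) = -14.488; smaller M is more luminous → Star P.
L ratio = 10^(0.4 |ΔM|) = 10^5.795 = 623800

Star P is more luminous, by a factor of 624000.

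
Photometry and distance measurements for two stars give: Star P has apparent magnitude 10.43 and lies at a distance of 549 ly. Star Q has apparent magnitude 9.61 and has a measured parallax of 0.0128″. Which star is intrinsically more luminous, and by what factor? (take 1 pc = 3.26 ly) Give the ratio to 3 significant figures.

Star P is more luminous, by a factor of 2.18.

Star P: d = 549 ly / 3.26 = 168.4 pc
Star P: M = m − 5 log₁₀ d + 5 = 10.43 − 5·2.2264 + 5 = 4.298
Star Q: d = 1/p = 1/0.0128″ = 78.12 pc
Star Q: M = m − 5 log₁₀ d + 5 = 9.61 − 5·1.8928 + 5 = 5.146
ΔM = M_P − M_Q = 4.298 − (5.146) = -0.848; smaller M is more luminous → Star P.
L ratio = 10^(0.4 |ΔM|) = 10^0.339 = 2.183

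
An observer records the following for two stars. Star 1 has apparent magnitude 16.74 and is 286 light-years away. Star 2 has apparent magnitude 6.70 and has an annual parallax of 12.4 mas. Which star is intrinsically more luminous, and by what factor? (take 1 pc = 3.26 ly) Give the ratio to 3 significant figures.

Star 1: d = 286 ly / 3.26 = 87.73 pc
Star 1: M = m − 5 log₁₀ d + 5 = 16.74 − 5·1.9431 + 5 = 12.024
Star 2: p = 12.4 mas = 0.0124″ → d = 1/p = 80.65 pc
Star 2: M = m − 5 log₁₀ d + 5 = 6.70 − 5·1.9066 + 5 = 2.167
ΔM = M_1 − M_2 = 12.024 − (2.167) = 9.857; smaller M is more luminous → Star 2.
L ratio = 10^(0.4 |ΔM|) = 10^3.943 = 8767

Star 2 is more luminous, by a factor of 8770.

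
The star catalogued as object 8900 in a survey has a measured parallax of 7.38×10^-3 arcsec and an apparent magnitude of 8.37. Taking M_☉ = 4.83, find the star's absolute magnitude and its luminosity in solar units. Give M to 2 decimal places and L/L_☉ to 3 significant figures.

M ≈ 2.71; L/L_☉ ≈ 7.05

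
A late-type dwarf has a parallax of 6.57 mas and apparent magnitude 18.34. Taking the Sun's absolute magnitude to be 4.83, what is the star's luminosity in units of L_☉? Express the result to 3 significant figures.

L/L_☉ ≈ 9.14×10^-4

d = 1/p = 1000/6.57 mas = 152.2 pc
M = m − 5 log₁₀ d + 5 = 18.34 − 5·2.1824 + 5 = 12.428
M − M_☉ = 12.428 − 4.83 = 7.598
L/L_☉ = 10^(−0.4 × 7.598) = 9.138×10^-4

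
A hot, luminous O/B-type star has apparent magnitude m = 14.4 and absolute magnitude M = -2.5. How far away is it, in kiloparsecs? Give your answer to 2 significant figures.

d ≈ 24 kpc

Distance modulus: m − M = 14.4 − (-2.5) = 16.900
m − M = 5 log₁₀ d − 5
log₁₀ d = (m − M)/5 + 1 = 4.3800
d = 10^4.3800 = 23990 pc
= 23.99 kpc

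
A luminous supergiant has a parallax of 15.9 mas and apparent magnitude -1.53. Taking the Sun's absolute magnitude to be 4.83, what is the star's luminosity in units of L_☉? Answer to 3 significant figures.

L/L_☉ ≈ 13800

d = 1/p = 1000/15.9 mas = 62.89 pc
M = m − 5 log₁₀ d + 5 = -1.53 − 5·1.7986 + 5 = -5.523
M − M_☉ = -5.523 − 4.83 = -10.353
L/L_☉ = 10^(−0.4 × -10.353) = 13840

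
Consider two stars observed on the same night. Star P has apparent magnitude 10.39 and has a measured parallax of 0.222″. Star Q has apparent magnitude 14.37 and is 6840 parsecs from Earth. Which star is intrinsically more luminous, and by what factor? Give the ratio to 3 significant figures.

Star Q is more luminous, by a factor of 59000.

Star P: d = 1/p = 1/0.222″ = 4.505 pc
Star P: M = m − 5 log₁₀ d + 5 = 10.39 − 5·0.6536 + 5 = 12.122
Star Q: M = m − 5 log₁₀ d + 5 = 14.37 − 5·3.8351 + 5 = 0.195
ΔM = M_P − M_Q = 12.122 − (0.195) = 11.927; smaller M is more luminous → Star Q.
L ratio = 10^(0.4 |ΔM|) = 10^4.771 = 59000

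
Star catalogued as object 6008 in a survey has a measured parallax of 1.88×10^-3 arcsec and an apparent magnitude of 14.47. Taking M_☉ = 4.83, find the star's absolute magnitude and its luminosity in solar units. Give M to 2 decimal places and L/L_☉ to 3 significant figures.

M ≈ 5.84; L/L_☉ ≈ 0.394

d = 1/p = 1/1.88×10^-3″ = 531.9 pc
M = m − 5 log₁₀ d + 5 = 14.47 − 5·2.7258 + 5 = 5.841
M − M_☉ = 5.841 − 4.83 = 1.011
L/L_☉ = 10^(−0.4 × 1.011) = 0.3942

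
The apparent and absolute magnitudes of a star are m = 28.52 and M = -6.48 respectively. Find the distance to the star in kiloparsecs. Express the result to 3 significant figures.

d ≈ 100000 kpc

μ = m − M = 35.000
m − M = 5 log₁₀ d − 5
log₁₀ d = (m − M)/5 + 1 = 8.0000
d = 10^8.0000 = 1.000×10^8 pc
= 100000 kpc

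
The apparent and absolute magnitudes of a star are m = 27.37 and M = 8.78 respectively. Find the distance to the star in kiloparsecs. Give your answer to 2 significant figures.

d ≈ 52 kpc

Distance modulus: m − M = 27.37 − (8.78) = 18.590
m − M = 5 log₁₀ d − 5
log₁₀ d = (m − M)/5 + 1 = 4.7180
d = 10^4.7180 = 52240 pc
= 52.24 kpc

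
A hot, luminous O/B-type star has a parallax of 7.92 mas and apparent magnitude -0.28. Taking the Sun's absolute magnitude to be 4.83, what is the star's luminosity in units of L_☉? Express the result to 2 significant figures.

L/L_☉ ≈ 18000

d = 1/p = 1000/7.92 mas = 126.3 pc
M = m − 5 log₁₀ d + 5 = -0.28 − 5·2.1013 + 5 = -5.786
M − M_☉ = -5.786 − 4.83 = -10.616
L/L_☉ = 10^(−0.4 × -10.616) = 17640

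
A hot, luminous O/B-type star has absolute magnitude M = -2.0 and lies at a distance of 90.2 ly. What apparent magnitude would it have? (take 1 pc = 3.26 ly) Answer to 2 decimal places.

m ≈ 0.21

d = 90.2 ly / 3.26 = 27.67 pc
m = M + 5 log₁₀ d − 5 = -2.0 + 5·1.4420 − 5 = 0.210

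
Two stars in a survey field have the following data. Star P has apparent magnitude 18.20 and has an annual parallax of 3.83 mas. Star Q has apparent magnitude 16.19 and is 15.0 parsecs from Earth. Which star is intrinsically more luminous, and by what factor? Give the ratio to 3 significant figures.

Star P is more luminous, by a factor of 47.6.

Star P: p = 3.83 mas = 3.83×10^-3″ → d = 1/p = 261.1 pc
Star P: M = m − 5 log₁₀ d + 5 = 18.20 − 5·2.4168 + 5 = 11.116
Star Q: M = m − 5 log₁₀ d + 5 = 16.19 − 5·1.1761 + 5 = 15.310
ΔM = M_P − M_Q = 11.116 − (15.310) = -4.194; smaller M is more luminous → Star P.
L ratio = 10^(0.4 |ΔM|) = 10^1.677 = 47.58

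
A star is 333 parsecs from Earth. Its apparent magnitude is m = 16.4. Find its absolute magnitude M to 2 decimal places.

5 log₁₀(d/10 pc) = 5 log₁₀(333.0) − 5 = 7.612
M = m − 5 log₁₀(d/10) = 16.4 − 7.612 = 8.788

M ≈ 8.79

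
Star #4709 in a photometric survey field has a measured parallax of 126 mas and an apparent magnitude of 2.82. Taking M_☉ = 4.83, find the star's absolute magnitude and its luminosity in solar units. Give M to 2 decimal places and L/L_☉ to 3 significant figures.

M ≈ 3.32; L/L_☉ ≈ 4.01

d = 1/p = 1000/126 mas = 7.937 pc
M = m − 5 log₁₀ d + 5 = 2.82 − 5·0.8996 + 5 = 3.322
M − M_☉ = 3.322 − 4.83 = -1.508
L/L_☉ = 10^(−0.4 × -1.508) = 4.011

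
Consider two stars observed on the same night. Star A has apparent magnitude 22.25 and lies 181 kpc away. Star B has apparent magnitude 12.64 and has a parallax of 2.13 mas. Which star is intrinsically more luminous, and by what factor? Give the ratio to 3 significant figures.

Star A is more luminous, by a factor of 21.3.

Star A: d = 181 kpc = 181000 pc
Star A: M = m − 5 log₁₀ d + 5 = 22.25 − 5·5.2577 + 5 = 0.962
Star B: p = 2.13 mas = 2.13×10^-3″ → d = 1/p = 469.5 pc
Star B: M = m − 5 log₁₀ d + 5 = 12.64 − 5·2.6716 + 5 = 4.282
ΔM = M_A − M_B = 0.962 − (4.282) = -3.320; smaller M is more luminous → Star A.
L ratio = 10^(0.4 |ΔM|) = 10^1.328 = 21.29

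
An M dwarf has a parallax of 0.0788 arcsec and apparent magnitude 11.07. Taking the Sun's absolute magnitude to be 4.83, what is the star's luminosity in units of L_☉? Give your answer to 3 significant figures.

L/L_☉ ≈ 5.14×10^-3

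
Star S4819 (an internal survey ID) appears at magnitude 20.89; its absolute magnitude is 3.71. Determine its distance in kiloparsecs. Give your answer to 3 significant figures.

Distance modulus: m − M = 20.89 − (3.71) = 17.180
m − M = 5 log₁₀ d − 5
log₁₀ d = (m − M)/5 + 1 = 4.4360
d = 10^4.4360 = 27290 pc
= 27.29 kpc

d ≈ 27.3 kpc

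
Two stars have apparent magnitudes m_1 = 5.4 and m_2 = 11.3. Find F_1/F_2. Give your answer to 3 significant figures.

Δm = 5.4 − (11.3) = -5.9
Flux ratio = 10^(−0.4 Δm) = 10^(−0.4 × -5.9) = 10^2.360 = 229.1

F_1/F_2 ≈ 229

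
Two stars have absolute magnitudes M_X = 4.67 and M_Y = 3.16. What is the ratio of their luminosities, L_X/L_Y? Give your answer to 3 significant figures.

ΔM = M_X − M_Y = 1.51
L_X/L_Y = 10^(−0.4 ΔM) = 10^-0.604 = 0.2489

L_X/L_Y ≈ 0.249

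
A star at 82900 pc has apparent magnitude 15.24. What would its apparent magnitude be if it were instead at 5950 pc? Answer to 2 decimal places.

m ≈ 9.52

Flux ∝ 1/d², so Δm = 5 log₁₀(d₂/d₁) = 5 log₁₀(5950/82900) = -5.720
m₂ = m₁ + Δm = 15.24 + (-5.720) = 9.520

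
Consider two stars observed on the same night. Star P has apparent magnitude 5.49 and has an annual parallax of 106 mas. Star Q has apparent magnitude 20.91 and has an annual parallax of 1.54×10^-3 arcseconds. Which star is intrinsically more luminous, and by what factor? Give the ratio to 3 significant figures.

Star P is more luminous, by a factor of 311.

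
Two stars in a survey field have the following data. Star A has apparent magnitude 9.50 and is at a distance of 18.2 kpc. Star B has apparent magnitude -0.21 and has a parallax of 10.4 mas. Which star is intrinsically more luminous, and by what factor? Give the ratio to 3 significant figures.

Star A is more luminous, by a factor of 4.68.

Star A: d = 18.2 kpc = 18200 pc
Star A: M = m − 5 log₁₀ d + 5 = 9.50 − 5·4.2601 + 5 = -6.800
Star B: p = 10.4 mas = 0.0104″ → d = 1/p = 96.15 pc
Star B: M = m − 5 log₁₀ d + 5 = -0.21 − 5·1.9830 + 5 = -5.125
ΔM = M_A − M_B = -6.800 − (-5.125) = -1.676; smaller M is more luminous → Star A.
L ratio = 10^(0.4 |ΔM|) = 10^0.670 = 4.680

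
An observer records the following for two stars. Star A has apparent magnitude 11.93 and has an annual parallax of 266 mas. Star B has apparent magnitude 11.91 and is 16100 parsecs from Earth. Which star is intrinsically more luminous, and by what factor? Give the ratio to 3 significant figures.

Star B is more luminous, by a factor of 1.87×10^7.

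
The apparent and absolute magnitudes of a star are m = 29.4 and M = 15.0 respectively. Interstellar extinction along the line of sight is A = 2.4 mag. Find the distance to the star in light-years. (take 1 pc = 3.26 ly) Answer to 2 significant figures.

m − M = 5 log₁₀(d/10 pc) + A  ⇒  29.4 − (15.0) − 2.4 = 5 log₁₀(d/10)
12.000 = 5 log₁₀(d/10)
log₁₀ d = (m − M − A)/5 + 1 = 3.4000
d = 10^3.4000 = 2512 pc
= 8189 ly

d ≈ 8200 ly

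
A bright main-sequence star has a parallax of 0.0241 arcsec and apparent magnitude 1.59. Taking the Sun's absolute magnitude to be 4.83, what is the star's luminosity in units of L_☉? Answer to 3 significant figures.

d = 1/p = 1/0.0241″ = 41.49 pc
M = m − 5 log₁₀ d + 5 = 1.59 − 5·1.6180 + 5 = -1.500
M − M_☉ = -1.500 − 4.83 = -6.330
L/L_☉ = 10^(−0.4 × -6.330) = 340.4

L/L_☉ ≈ 340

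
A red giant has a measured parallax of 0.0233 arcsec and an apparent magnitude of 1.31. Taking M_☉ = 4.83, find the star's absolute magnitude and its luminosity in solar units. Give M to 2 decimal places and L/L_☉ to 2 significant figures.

d = 1/p = 1/0.0233″ = 42.92 pc
M = m − 5 log₁₀ d + 5 = 1.31 − 5·1.6326 + 5 = -1.853
M − M_☉ = -1.853 − 4.83 = -6.683
L/L_☉ = 10^(−0.4 × -6.683) = 471.3

M ≈ -1.85; L/L_☉ ≈ 470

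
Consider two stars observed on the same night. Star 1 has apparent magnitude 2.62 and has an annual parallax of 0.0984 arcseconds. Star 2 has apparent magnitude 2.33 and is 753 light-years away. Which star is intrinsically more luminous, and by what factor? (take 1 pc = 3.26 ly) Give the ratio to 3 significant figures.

Star 2 is more luminous, by a factor of 675.

Star 1: d = 1/p = 1/0.0984″ = 10.16 pc
Star 1: M = m − 5 log₁₀ d + 5 = 2.62 − 5·1.0070 + 5 = 2.585
Star 2: d = 753 ly / 3.26 = 231.0 pc
Star 2: M = m − 5 log₁₀ d + 5 = 2.33 − 5·2.3636 + 5 = -4.488
ΔM = M_1 − M_2 = 2.585 − (-4.488) = 7.073; smaller M is more luminous → Star 2.
L ratio = 10^(0.4 |ΔM|) = 10^2.829 = 674.8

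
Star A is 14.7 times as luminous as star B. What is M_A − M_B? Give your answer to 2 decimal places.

Pogson: ΔM = −2.5 log₁₀(ratio) = −2.5 log₁₀(14.7) = −2.5 × 1.1673 = -2.918
Star A is brighter, so it has the smaller magnitude: the difference is negative.

M_A − M_B ≈ -2.92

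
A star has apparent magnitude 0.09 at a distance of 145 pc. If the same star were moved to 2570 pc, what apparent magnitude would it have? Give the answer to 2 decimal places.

m ≈ 6.33

Flux ∝ 1/d², so Δm = 5 log₁₀(d₂/d₁) = 5 log₁₀(2570/145) = 6.243
m₂ = m₁ + Δm = 0.09 + (6.243) = 6.333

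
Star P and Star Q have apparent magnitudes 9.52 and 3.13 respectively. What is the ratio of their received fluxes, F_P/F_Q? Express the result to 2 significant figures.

Δm = 9.52 − (3.13) = 6.39
Flux ratio = 10^(−0.4 Δm) = 10^(−0.4 × 6.39) = 10^-2.556 = 2.780×10^-3

F_P/F_Q ≈ 2.8×10^-3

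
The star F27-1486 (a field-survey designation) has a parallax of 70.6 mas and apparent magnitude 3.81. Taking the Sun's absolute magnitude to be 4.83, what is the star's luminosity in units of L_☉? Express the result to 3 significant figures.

d = 1/p = 1000/70.6 mas = 14.16 pc
M = m − 5 log₁₀ d + 5 = 3.81 − 5·1.1512 + 5 = 3.054
M − M_☉ = 3.054 − 4.83 = -1.776
L/L_☉ = 10^(−0.4 × -1.776) = 5.133

L/L_☉ ≈ 5.13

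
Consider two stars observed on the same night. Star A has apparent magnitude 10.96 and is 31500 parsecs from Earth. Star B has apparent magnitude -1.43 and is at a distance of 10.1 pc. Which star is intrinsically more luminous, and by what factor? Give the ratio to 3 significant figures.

Star A is more luminous, by a factor of 108.

Star A: M = m − 5 log₁₀ d + 5 = 10.96 − 5·4.4983 + 5 = -6.532
Star B: M = m − 5 log₁₀ d + 5 = -1.43 − 5·1.0043 + 5 = -1.452
ΔM = M_A − M_B = -6.532 − (-1.452) = -5.080; smaller M is more luminous → Star A.
L ratio = 10^(0.4 |ΔM|) = 10^2.032 = 107.6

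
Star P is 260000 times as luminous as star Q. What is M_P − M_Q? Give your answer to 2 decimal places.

M_P − M_Q ≈ -13.54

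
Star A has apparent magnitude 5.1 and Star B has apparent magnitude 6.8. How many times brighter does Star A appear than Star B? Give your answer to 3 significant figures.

Δm = 5.1 − (6.8) = -1.7
Flux ratio = 10^(−0.4 Δm) = 10^(−0.4 × -1.7) = 10^0.680 = 4.786

4.79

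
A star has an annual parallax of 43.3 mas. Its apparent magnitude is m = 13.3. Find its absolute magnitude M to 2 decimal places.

M ≈ 11.48

p = 43.3 mas = 0.0433″ → d = 1/p = 23.09 pc
5 log₁₀(d/10 pc) = 5 log₁₀(23.09) − 5 = 1.818
M = m − 5 log₁₀(d/10) = 13.3 − 1.818 = 11.482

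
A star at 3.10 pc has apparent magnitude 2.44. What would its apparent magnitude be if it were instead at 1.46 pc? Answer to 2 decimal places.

m ≈ 0.80

Flux ∝ 1/d², so Δm = 5 log₁₀(d₂/d₁) = 5 log₁₀(1.46/3.10) = -1.635
m₂ = m₁ + Δm = 2.44 + (-1.635) = 0.805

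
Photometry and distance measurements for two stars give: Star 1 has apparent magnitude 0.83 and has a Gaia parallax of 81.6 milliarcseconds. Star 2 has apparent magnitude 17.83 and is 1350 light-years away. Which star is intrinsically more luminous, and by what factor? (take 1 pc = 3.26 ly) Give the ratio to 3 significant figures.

Star 1: p = 81.6 mas = 0.0816″ → d = 1/p = 12.25 pc
Star 1: M = m − 5 log₁₀ d + 5 = 0.83 − 5·1.0883 + 5 = 0.388
Star 2: d = 1350 ly / 3.26 = 414.1 pc
Star 2: M = m − 5 log₁₀ d + 5 = 17.83 − 5·2.6171 + 5 = 9.744
ΔM = M_1 − M_2 = 0.388 − (9.744) = -9.356; smaller M is more luminous → Star 1.
L ratio = 10^(0.4 |ΔM|) = 10^3.742 = 5526

Star 1 is more luminous, by a factor of 5530.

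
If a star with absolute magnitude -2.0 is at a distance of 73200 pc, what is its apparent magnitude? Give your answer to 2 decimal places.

m = M + 5 log₁₀ d − 5 = -2.0 + 5·4.8645 − 5 = 17.323

m ≈ 17.32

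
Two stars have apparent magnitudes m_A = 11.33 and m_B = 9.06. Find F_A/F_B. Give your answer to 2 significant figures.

F_A/F_B ≈ 0.12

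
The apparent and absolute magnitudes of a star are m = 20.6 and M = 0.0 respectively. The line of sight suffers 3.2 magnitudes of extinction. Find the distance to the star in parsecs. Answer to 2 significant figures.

d ≈ 30000 pc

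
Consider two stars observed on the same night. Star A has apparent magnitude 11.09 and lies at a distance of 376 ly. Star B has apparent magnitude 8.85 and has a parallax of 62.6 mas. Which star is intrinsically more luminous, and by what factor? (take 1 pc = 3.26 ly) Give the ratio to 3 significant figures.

Star A is more luminous, by a factor of 6.62.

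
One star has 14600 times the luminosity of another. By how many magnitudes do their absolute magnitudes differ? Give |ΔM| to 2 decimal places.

|ΔM| ≈ 10.41

Pogson: ΔM = −2.5 log₁₀(ratio) = −2.5 log₁₀(14600) = −2.5 × 4.1644 = -10.411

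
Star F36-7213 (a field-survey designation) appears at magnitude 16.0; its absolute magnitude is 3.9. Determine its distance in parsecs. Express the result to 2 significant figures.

d ≈ 2600 pc

μ = m − M = 12.100
m − M = 5 log₁₀ d − 5
log₁₀ d = (m − M)/5 + 1 = 3.4200
d = 10^3.4200 = 2630 pc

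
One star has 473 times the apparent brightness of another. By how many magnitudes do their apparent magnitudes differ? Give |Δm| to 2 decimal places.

Pogson: Δm = −2.5 log₁₀(ratio) = −2.5 log₁₀(473) = −2.5 × 2.6749 = -6.687

|Δm| ≈ 6.69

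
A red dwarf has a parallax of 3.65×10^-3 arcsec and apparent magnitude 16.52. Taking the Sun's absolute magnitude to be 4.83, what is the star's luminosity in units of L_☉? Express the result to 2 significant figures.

d = 1/p = 1/3.65×10^-3″ = 274.0 pc
M = m − 5 log₁₀ d + 5 = 16.52 − 5·2.4377 + 5 = 9.331
M − M_☉ = 9.331 − 4.83 = 4.501
L/L_☉ = 10^(−0.4 × 4.501) = 0.01583

L/L_☉ ≈ 0.016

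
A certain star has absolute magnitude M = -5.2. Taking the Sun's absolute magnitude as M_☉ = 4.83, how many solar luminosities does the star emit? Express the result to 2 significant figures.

M − M_☉ = -5.2 − 4.83 = -10.030
L/L_☉ = 10^(−0.4 (M − M_☉)) = 10^4.012 = 10280

L/L_☉ ≈ 10000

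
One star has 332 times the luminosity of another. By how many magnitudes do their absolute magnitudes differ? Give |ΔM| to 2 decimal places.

|ΔM| ≈ 6.30

Pogson: ΔM = −2.5 log₁₀(ratio) = −2.5 log₁₀(332) = −2.5 × 2.5211 = -6.303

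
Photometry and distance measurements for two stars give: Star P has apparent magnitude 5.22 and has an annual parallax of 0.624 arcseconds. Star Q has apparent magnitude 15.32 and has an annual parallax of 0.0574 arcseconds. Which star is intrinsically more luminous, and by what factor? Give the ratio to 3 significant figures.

Star P: d = 1/p = 1/0.624″ = 1.603 pc
Star P: M = m − 5 log₁₀ d + 5 = 5.22 − 5·0.2048 + 5 = 9.196
Star Q: d = 1/p = 1/0.0574″ = 17.42 pc
Star Q: M = m − 5 log₁₀ d + 5 = 15.32 − 5·1.2411 + 5 = 14.115
ΔM = M_P − M_Q = 9.196 − (14.115) = -4.919; smaller M is more luminous → Star P.
L ratio = 10^(0.4 |ΔM|) = 10^1.967 = 92.78

Star P is more luminous, by a factor of 92.8.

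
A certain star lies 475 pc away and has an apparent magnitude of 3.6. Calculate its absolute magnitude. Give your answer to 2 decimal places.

M ≈ -4.78

5 log₁₀(d/10 pc) = 5 log₁₀(475.0) − 5 = 8.383
M = m − 5 log₁₀(d/10) = 3.6 − 8.383 = -4.783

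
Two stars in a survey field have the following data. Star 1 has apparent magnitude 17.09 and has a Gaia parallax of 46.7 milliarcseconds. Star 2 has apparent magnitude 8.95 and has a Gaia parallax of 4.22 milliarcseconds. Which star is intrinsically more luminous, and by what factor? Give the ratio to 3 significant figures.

Star 1: p = 46.7 mas = 0.0467″ → d = 1/p = 21.41 pc
Star 1: M = m − 5 log₁₀ d + 5 = 17.09 − 5·1.3307 + 5 = 15.437
Star 2: p = 4.22 mas = 4.22×10^-3″ → d = 1/p = 237.0 pc
Star 2: M = m − 5 log₁₀ d + 5 = 8.95 − 5·2.3747 + 5 = 2.077
ΔM = M_1 − M_2 = 15.437 − (2.077) = 13.360; smaller M is more luminous → Star 2.
L ratio = 10^(0.4 |ΔM|) = 10^5.344 = 220800

Star 2 is more luminous, by a factor of 221000.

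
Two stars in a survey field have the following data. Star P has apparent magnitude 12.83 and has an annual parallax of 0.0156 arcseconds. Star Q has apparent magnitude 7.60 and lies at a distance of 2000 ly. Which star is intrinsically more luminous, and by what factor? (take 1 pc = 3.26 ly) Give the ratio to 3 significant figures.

Star P: d = 1/p = 1/0.0156″ = 64.10 pc
Star P: M = m − 5 log₁₀ d + 5 = 12.83 − 5·1.8069 + 5 = 8.796
Star Q: d = 2000 ly / 3.26 = 613.5 pc
Star Q: M = m − 5 log₁₀ d + 5 = 7.60 − 5·2.7878 + 5 = -1.339
ΔM = M_P − M_Q = 8.796 − (-1.339) = 10.135; smaller M is more luminous → Star Q.
L ratio = 10^(0.4 |ΔM|) = 10^4.054 = 11320

Star Q is more luminous, by a factor of 11300.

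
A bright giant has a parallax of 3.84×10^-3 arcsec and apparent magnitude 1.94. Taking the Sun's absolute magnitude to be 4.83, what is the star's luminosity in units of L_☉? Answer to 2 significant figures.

L/L_☉ ≈ 9700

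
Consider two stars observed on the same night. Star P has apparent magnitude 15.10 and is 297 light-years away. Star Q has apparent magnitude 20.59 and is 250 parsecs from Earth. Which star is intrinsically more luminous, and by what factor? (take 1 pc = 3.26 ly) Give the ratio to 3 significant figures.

Star P is more luminous, by a factor of 20.9.

Star P: d = 297 ly / 3.26 = 91.10 pc
Star P: M = m − 5 log₁₀ d + 5 = 15.10 − 5·1.9595 + 5 = 10.302
Star Q: M = m − 5 log₁₀ d + 5 = 20.59 − 5·2.3979 + 5 = 13.600
ΔM = M_P − M_Q = 10.302 − (13.600) = -3.298; smaller M is more luminous → Star P.
L ratio = 10^(0.4 |ΔM|) = 10^1.319 = 20.85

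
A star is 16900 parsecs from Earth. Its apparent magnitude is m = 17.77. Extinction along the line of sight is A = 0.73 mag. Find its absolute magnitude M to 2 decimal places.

M ≈ 0.90

5 log₁₀(d/10 pc) = 5 log₁₀(16900) − 5 = 16.139
M = m − 5 log₁₀(d/10) − A = 17.77 − 16.139 − 0.73 = 0.901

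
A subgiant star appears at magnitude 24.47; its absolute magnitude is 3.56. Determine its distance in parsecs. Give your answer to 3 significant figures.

Distance modulus: m − M = 24.47 − (3.56) = 20.910
m − M = 5 log₁₀ d − 5
log₁₀ d = (m − M)/5 + 1 = 5.1820
d = 10^5.1820 = 152100 pc

d ≈ 152000 pc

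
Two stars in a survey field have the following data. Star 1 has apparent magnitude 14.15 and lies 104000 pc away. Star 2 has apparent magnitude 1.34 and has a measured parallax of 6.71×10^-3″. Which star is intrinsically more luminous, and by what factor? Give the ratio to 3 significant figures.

Star 1 is more luminous, by a factor of 3.66.

Star 1: M = m − 5 log₁₀ d + 5 = 14.15 − 5·5.0170 + 5 = -5.935
Star 2: d = 1/p = 1/6.71×10^-3″ = 149.0 pc
Star 2: M = m − 5 log₁₀ d + 5 = 1.34 − 5·2.1733 + 5 = -4.526
ΔM = M_1 − M_2 = -5.935 − (-4.526) = -1.409; smaller M is more luminous → Star 1.
L ratio = 10^(0.4 |ΔM|) = 10^0.564 = 3.660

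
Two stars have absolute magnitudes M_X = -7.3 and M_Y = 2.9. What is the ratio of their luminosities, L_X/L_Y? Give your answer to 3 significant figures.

ΔM = M_X − M_Y = -10.2
L_X/L_Y = 10^(−0.4 ΔM) = 10^4.080 = 12020

L_X/L_Y ≈ 12000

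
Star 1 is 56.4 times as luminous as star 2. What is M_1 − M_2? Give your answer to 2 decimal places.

Pogson: ΔM = −2.5 log₁₀(ratio) = −2.5 log₁₀(56.4) = −2.5 × 1.7513 = -4.378
Star 1 is brighter, so it has the smaller magnitude: the difference is negative.

M_1 − M_2 ≈ -4.38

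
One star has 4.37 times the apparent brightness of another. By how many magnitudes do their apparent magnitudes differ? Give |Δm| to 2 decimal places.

|Δm| ≈ 1.60

Pogson: Δm = −2.5 log₁₀(ratio) = −2.5 log₁₀(4.37) = −2.5 × 0.6405 = -1.601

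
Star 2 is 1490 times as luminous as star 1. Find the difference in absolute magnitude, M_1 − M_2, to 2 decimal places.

M_1 − M_2 ≈ 7.93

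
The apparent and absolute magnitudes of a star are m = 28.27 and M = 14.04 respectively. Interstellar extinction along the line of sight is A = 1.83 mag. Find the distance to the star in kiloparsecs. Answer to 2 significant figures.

d ≈ 3.0 kpc

m − M = 5 log₁₀(d/10 pc) + A  ⇒  28.27 − (14.04) − 1.83 = 5 log₁₀(d/10)
12.400 = 5 log₁₀(d/10)
log₁₀ d = (m − M − A)/5 + 1 = 3.4800
d = 10^3.4800 = 3020 pc
= 3.020 kpc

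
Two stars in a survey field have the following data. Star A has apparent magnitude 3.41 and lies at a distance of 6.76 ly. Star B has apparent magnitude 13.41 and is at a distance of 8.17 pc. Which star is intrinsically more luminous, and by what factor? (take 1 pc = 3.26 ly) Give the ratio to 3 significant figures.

Star A: d = 6.76 ly / 3.26 = 2.074 pc
Star A: M = m − 5 log₁₀ d + 5 = 3.41 − 5·0.3167 + 5 = 6.826
Star B: M = m − 5 log₁₀ d + 5 = 13.41 − 5·0.9122 + 5 = 13.849
ΔM = M_A − M_B = 6.826 − (13.849) = -7.023; smaller M is more luminous → Star A.
L ratio = 10^(0.4 |ΔM|) = 10^2.809 = 644.2

Star A is more luminous, by a factor of 644.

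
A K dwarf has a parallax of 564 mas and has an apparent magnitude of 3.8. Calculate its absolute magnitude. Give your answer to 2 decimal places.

M ≈ 7.56

p = 564 mas = 0.564″ → d = 1/p = 1.773 pc
5 log₁₀(d/10 pc) = 5 log₁₀(1.773) − 5 = -3.756
M = m − 5 log₁₀(d/10) = 3.8 + 3.756 = 7.556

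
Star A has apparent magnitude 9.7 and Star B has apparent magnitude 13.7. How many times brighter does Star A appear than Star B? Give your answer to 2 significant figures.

40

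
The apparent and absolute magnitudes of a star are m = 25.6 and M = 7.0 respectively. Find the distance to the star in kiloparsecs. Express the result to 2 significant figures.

Distance modulus: m − M = 25.6 − (7.0) = 18.600
m − M = 5 log₁₀ d − 5
log₁₀ d = (m − M)/5 + 1 = 4.7200
d = 10^4.7200 = 52480 pc
= 52.48 kpc

d ≈ 52 kpc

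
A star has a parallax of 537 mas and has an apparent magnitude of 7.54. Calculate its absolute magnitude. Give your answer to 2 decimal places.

M ≈ 11.19

p = 537 mas = 0.537″ → d = 1/p = 1.862 pc
5 log₁₀(d/10 pc) = 5 log₁₀(1.862) − 5 = -3.650
M = m − 5 log₁₀(d/10) = 7.54 + 3.650 = 11.190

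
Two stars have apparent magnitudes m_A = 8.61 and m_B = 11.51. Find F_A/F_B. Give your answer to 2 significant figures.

F_A/F_B ≈ 14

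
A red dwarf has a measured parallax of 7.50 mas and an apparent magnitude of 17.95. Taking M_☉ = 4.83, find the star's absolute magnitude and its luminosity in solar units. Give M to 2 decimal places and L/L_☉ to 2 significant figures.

M ≈ 12.33; L/L_☉ ≈ 1.0×10^-3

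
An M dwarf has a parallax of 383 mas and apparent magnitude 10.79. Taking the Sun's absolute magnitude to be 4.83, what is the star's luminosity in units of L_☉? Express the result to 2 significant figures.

L/L_☉ ≈ 2.8×10^-4

d = 1/p = 1000/383 mas = 2.611 pc
M = m − 5 log₁₀ d + 5 = 10.79 − 5·0.4168 + 5 = 13.706
M − M_☉ = 13.706 − 4.83 = 8.876
L/L_☉ = 10^(−0.4 × 8.876) = 2.816×10^-4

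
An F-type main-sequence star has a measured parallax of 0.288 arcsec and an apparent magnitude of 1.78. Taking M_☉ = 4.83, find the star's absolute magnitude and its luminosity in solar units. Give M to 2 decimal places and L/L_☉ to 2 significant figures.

M ≈ 4.08; L/L_☉ ≈ 2.0

d = 1/p = 1/0.288″ = 3.472 pc
M = m − 5 log₁₀ d + 5 = 1.78 − 5·0.5406 + 5 = 4.077
M − M_☉ = 4.077 − 4.83 = -0.753
L/L_☉ = 10^(−0.4 × -0.753) = 2.001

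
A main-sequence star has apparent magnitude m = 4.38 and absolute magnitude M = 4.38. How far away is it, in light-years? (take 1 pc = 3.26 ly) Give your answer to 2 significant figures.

Distance modulus: m − M = 4.38 − (4.38) = 0.000
m − M = 5 log₁₀ d − 5
log₁₀ d = (m − M)/5 + 1 = 1.0000
d = 10^1.0000 = 10.00 pc
= 32.60 ly

d ≈ 33 ly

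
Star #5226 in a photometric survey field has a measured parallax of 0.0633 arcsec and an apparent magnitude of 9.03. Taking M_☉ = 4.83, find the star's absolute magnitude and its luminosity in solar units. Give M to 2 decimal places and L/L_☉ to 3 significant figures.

M ≈ 8.04; L/L_☉ ≈ 0.0521

d = 1/p = 1/0.0633″ = 15.80 pc
M = m − 5 log₁₀ d + 5 = 9.03 − 5·1.1986 + 5 = 8.037
M − M_☉ = 8.037 − 4.83 = 3.207
L/L_☉ = 10^(−0.4 × 3.207) = 0.05214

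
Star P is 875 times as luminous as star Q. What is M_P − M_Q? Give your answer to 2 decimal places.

Pogson: ΔM = −2.5 log₁₀(ratio) = −2.5 log₁₀(875) = −2.5 × 2.9420 = -7.355
Star P is brighter, so it has the smaller magnitude: the difference is negative.

M_P − M_Q ≈ -7.36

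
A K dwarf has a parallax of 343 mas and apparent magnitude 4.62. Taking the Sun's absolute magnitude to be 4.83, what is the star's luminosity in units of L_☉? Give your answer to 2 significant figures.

d = 1/p = 1000/343 mas = 2.915 pc
M = m − 5 log₁₀ d + 5 = 4.62 − 5·0.4647 + 5 = 7.296
M − M_☉ = 7.296 − 4.83 = 2.466
L/L_☉ = 10^(−0.4 × 2.466) = 0.1031

L/L_☉ ≈ 0.10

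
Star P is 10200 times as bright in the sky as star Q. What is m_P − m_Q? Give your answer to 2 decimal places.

m_P − m_Q ≈ -10.02

Pogson: Δm = −2.5 log₁₀(ratio) = −2.5 log₁₀(10200) = −2.5 × 4.0086 = -10.022
Star P is brighter, so it has the smaller magnitude: the difference is negative.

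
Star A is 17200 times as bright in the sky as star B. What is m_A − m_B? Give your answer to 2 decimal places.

m_A − m_B ≈ -10.59

Pogson: Δm = −2.5 log₁₀(ratio) = −2.5 log₁₀(17200) = −2.5 × 4.2355 = -10.589
Star A is brighter, so it has the smaller magnitude: the difference is negative.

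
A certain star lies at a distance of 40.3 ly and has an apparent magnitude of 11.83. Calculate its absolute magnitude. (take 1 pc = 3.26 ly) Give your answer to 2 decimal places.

M ≈ 11.37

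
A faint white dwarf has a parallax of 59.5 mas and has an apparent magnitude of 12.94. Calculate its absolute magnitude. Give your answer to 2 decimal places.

M ≈ 11.81

p = 59.5 mas = 0.0595″ → d = 1/p = 16.81 pc
5 log₁₀(d/10 pc) = 5 log₁₀(16.81) − 5 = 1.127
M = m − 5 log₁₀(d/10) = 12.94 − 1.127 = 11.813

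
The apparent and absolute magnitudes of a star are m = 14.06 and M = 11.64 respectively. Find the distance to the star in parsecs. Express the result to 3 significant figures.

d ≈ 30.5 pc

μ = m − M = 2.420
m − M = 5 log₁₀ d − 5
log₁₀ d = (m − M)/5 + 1 = 1.4840
d = 10^1.4840 = 30.48 pc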